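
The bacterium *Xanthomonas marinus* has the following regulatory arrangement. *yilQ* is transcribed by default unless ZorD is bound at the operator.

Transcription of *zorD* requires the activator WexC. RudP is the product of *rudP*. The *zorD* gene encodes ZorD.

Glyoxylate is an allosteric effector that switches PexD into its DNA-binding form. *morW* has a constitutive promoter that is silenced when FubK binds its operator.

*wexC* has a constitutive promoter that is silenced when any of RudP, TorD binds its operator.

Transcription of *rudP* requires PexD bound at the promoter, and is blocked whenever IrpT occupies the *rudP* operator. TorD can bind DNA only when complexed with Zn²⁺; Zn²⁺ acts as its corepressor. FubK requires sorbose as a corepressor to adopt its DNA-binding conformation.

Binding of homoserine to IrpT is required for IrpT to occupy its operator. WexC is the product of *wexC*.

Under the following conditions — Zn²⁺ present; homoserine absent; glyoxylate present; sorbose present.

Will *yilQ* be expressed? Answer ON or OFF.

Glyoxylate is present, so PexD is active.
Homoserine is absent, so IrpT is inactive.
No repressor is bound and PexD is active, so *rudP* is transcribed.
So RudP is produced and active.
Zn²⁺ is present, so TorD is active.
With repressor RudP bound, *wexC* is not transcribed.
So WexC is not produced.
Required activator WexC is absent, so *zorD* is not transcribed.
So ZorD is not produced.
With no repressor bound, *yilQ* is transcribed.

ON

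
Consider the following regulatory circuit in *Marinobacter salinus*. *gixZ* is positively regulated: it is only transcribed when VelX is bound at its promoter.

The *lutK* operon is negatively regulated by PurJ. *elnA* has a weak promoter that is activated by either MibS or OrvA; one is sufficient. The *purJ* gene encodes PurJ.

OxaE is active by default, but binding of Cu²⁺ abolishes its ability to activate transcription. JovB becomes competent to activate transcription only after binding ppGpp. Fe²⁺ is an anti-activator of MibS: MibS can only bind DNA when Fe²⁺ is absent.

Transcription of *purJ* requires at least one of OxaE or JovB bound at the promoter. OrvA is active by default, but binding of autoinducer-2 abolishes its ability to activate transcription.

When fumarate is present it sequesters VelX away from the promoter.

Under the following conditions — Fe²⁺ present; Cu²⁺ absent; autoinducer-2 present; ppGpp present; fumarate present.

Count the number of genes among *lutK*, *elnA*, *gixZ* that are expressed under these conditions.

0

Cu²⁺ is absent, so OxaE is active.
ppGpp is present, so JovB is active.
Activator OxaE is present, so *purJ* is transcribed.
So PurJ is produced and active.
With repressor PurJ bound, *lutK* is not transcribed.
→ *lutK* is OFF.
Fe²⁺ is present, so MibS is inactive.
Autoinducer-2 is present, so OrvA is inactive.
No activator is available at the *elnA* promoter, so *elnA* is not transcribed.
→ *elnA* is OFF.
Fumarate is present, so VelX is inactive.
Required activator VelX is absent, so *gixZ* is not transcribed.
→ *gixZ* is OFF.
0 of the 3 genes are transcribed.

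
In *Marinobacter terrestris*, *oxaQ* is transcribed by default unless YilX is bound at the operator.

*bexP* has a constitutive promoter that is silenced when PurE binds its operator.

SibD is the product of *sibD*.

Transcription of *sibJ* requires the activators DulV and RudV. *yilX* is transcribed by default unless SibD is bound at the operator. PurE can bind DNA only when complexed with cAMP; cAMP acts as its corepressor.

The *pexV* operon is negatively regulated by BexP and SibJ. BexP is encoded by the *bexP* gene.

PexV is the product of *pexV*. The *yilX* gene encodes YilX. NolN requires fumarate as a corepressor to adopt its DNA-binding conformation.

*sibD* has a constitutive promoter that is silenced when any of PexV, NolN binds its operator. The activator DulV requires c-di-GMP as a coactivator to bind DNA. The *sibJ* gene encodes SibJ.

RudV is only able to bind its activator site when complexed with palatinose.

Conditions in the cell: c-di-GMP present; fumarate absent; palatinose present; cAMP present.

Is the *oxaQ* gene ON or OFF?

ON

cAMP is present, so PurE is active.
With repressor PurE bound, *bexP* is not transcribed.
So BexP is not produced.
c-di-GMP is present, so DulV is active.
Palatinose is present, so RudV is active.
No repressor is bound and DulV and RudV are active, so *sibJ* is transcribed.
So SibJ is produced and active.
With repressor SibJ bound, *pexV* is not transcribed.
So PexV is not produced.
Fumarate is absent, so NolN is inactive.
With no repressor bound, *sibD* is transcribed.
So SibD is produced and active.
With repressor SibD bound, *yilX* is not transcribed.
So YilX is not produced.
With no repressor bound, *oxaQ* is transcribed.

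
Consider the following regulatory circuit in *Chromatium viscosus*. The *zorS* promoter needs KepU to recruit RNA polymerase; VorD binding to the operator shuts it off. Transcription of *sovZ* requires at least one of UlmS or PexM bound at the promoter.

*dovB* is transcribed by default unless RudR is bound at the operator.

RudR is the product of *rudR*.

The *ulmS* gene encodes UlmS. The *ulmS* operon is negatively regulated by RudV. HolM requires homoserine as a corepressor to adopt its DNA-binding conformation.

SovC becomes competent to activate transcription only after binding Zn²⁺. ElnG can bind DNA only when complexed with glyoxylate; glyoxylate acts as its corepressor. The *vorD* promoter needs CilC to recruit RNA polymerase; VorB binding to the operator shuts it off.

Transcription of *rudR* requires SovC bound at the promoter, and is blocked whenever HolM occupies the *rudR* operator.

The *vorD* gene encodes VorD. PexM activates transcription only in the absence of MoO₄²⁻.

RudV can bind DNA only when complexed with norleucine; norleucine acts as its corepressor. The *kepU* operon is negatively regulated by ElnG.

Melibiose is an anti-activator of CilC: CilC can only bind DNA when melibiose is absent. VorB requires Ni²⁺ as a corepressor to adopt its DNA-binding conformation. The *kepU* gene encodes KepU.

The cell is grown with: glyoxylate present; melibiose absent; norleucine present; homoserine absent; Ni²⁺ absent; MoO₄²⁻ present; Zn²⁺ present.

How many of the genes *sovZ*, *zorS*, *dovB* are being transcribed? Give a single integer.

0

Norleucine is present, so RudV is active.
With repressor RudV bound, *ulmS* is not transcribed.
So UlmS is not produced.
MoO₄²⁻ is present, so PexM is inactive.
No activator is available at the *sovZ* promoter, so *sovZ* is not transcribed.
→ *sovZ* is OFF.
Glyoxylate is present, so ElnG is active.
With repressor ElnG bound, *kepU* is not transcribed.
So KepU is not produced.
Ni²⁺ is absent, so VorB is inactive.
Melibiose is absent, so CilC is active.
No repressor is bound and CilC is active, so *vorD* is transcribed.
So VorD is produced and active.
With repressor VorD bound, *zorS* is not transcribed.
→ *zorS* is OFF.
Homoserine is absent, so HolM is inactive.
Zn²⁺ is present, so SovC is active.
No repressor is bound and SovC is active, so *rudR* is transcribed.
So RudR is produced and active.
With repressor RudR bound, *dovB* is not transcribed.
→ *dovB* is OFF.
0 of the 3 genes are transcribed.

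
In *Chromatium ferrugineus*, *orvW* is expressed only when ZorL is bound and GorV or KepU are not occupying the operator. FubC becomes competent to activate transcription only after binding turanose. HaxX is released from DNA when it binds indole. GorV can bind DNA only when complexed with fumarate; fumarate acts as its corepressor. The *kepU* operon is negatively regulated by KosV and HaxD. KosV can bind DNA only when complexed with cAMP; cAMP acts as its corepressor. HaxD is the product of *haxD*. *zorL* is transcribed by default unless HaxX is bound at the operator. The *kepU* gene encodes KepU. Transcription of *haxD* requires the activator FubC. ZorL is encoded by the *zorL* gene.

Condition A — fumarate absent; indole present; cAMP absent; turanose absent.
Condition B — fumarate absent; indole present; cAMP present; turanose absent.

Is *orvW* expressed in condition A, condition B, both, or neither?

B only

Condition A:
Fumarate is absent, so GorV is inactive.
Indole is present, so HaxX is inactive.
With no repressor bound, *zorL* is transcribed.
So ZorL is produced and active.
cAMP is absent, so KosV is inactive.
Turanose is absent, so FubC is inactive.
Required activator FubC is absent, so *haxD* is not transcribed.
So HaxD is not produced.
With no repressor bound, *kepU* is transcribed.
So KepU is produced and active.
With repressor KepU bound, *orvW* is not transcribed.
→ *orvW* is OFF in A.
Condition B:
Fumarate is absent, so GorV is inactive.
Indole is present, so HaxX is inactive.
With no repressor bound, *zorL* is transcribed.
So ZorL is produced and active.
cAMP is present, so KosV is active.
Turanose is absent, so FubC is inactive.
Required activator FubC is absent, so *haxD* is not transcribed.
So HaxD is not produced.
With repressor KosV bound, *kepU* is not transcribed.
So KepU is not produced.
No repressor is bound and ZorL is active, so *orvW* is transcribed.
→ *orvW* is ON in B.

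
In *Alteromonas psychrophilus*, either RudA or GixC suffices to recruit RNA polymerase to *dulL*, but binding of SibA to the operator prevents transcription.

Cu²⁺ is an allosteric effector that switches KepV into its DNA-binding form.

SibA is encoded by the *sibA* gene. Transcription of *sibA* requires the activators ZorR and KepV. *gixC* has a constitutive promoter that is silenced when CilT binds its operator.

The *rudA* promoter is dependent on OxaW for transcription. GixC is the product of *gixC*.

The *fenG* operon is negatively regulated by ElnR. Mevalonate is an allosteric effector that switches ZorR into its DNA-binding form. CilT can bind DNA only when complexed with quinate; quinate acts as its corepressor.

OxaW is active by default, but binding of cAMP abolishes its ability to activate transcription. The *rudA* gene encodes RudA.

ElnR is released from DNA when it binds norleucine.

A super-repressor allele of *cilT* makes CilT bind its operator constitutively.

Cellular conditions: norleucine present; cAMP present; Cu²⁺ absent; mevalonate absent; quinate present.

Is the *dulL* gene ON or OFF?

OFF

cAMP is present, so OxaW is inactive.
Required activator OxaW is absent, so *rudA* is not transcribed.
So RudA is not produced.
CilT is constitutively active in this strain.
With repressor CilT bound, *gixC* is not transcribed.
So GixC is not produced.
Mevalonate is absent, so ZorR is inactive.
Cu²⁺ is absent, so KepV is inactive.
Required activator ZorR is absent, so *sibA* is not transcribed.
So SibA is not produced.
No activator is available at the *dulL* promoter, so *dulL* is not transcribed.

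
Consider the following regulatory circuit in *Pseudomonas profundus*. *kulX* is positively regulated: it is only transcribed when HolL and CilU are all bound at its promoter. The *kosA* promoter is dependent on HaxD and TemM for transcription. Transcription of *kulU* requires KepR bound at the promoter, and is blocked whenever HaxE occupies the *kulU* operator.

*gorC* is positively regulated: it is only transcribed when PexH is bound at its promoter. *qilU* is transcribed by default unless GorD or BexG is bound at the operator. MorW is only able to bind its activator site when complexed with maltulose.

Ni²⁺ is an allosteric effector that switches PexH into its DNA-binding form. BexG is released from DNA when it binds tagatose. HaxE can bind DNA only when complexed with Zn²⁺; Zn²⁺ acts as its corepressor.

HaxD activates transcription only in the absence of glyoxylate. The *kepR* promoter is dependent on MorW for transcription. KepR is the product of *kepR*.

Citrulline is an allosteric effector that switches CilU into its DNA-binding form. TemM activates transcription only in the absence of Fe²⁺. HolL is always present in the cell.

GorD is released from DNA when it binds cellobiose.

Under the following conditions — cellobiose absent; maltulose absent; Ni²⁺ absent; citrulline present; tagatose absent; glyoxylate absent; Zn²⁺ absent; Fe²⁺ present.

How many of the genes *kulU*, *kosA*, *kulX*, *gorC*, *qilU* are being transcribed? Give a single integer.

Zn²⁺ is absent, so HaxE is inactive.
Maltulose is absent, so MorW is inactive.
Required activator MorW is absent, so *kepR* is not transcribed.
So KepR is not produced.
Required activator KepR is absent, so *kulU* is not transcribed.
→ *kulU* is OFF.
Glyoxylate is absent, so HaxD is active.
Fe²⁺ is present, so TemM is inactive.
Required activator TemM is absent, so *kosA* is not transcribed.
→ *kosA* is OFF.
HolL is produced constitutively and is active.
Citrulline is present, so CilU is active.
No repressor is bound and HolL and CilU are active, so *kulX* is transcribed.
→ *kulX* is ON.
Ni²⁺ is absent, so PexH is inactive.
Required activator PexH is absent, so *gorC* is not transcribed.
→ *gorC* is OFF.
Cellobiose is absent, so GorD is active.
Tagatose is absent, so BexG is active.
With repressor GorD bound, *qilU* is not transcribed.
→ *qilU* is OFF.
1 of the 5 genes is transcribed.

1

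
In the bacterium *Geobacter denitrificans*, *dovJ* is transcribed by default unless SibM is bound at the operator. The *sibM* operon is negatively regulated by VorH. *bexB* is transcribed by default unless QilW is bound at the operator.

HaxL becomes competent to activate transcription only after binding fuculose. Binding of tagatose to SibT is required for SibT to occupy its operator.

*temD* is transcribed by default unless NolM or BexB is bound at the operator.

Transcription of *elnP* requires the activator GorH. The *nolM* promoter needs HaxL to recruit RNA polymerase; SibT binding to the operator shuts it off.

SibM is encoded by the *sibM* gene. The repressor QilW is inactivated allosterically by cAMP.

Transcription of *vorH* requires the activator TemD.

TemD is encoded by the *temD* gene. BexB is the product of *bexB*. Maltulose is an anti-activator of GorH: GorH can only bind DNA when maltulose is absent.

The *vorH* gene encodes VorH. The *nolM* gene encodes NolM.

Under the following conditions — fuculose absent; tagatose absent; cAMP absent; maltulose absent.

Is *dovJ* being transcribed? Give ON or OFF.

Tagatose is absent, so SibT is inactive.
Fuculose is absent, so HaxL is inactive.
Required activator HaxL is absent, so *nolM* is not transcribed.
So NolM is not produced.
cAMP is absent, so QilW is active.
With repressor QilW bound, *bexB* is not transcribed.
So BexB is not produced.
With no repressor bound, *temD* is transcribed.
So TemD is produced and active.
No repressor is bound and TemD is active, so *vorH* is transcribed.
So VorH is produced and active.
With repressor VorH bound, *sibM* is not transcribed.
So SibM is not produced.
With no repressor bound, *dovJ* is transcribed.

ON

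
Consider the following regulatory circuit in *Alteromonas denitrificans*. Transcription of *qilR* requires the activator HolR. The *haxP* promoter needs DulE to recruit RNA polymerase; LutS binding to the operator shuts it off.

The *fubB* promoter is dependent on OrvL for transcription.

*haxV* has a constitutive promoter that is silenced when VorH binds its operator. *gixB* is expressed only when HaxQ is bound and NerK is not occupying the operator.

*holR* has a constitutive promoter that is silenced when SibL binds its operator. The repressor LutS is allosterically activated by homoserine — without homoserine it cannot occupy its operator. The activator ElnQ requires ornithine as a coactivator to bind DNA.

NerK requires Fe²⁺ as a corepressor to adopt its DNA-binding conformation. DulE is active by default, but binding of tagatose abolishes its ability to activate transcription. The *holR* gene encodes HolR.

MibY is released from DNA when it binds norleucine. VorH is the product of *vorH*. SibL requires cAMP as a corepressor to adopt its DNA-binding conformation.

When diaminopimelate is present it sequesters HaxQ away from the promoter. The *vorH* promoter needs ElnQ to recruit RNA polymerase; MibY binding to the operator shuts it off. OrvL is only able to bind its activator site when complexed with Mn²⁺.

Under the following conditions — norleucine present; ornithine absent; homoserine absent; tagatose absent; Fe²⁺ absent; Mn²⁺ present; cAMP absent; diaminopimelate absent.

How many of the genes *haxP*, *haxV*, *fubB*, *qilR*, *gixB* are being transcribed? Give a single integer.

Tagatose is absent, so DulE is active.
Homoserine is absent, so LutS is inactive.
No repressor is bound and DulE is active, so *haxP* is transcribed.
→ *haxP* is ON.
Ornithine is absent, so ElnQ is inactive.
Norleucine is present, so MibY is inactive.
Required activator ElnQ is absent, so *vorH* is not transcribed.
So VorH is not produced.
With no repressor bound, *haxV* is transcribed.
→ *haxV* is ON.
Mn²⁺ is present, so OrvL is active.
No repressor is bound and OrvL is active, so *fubB* is transcribed.
→ *fubB* is ON.
cAMP is absent, so SibL is inactive.
With no repressor bound, *holR* is transcribed.
So HolR is produced and active.
No repressor is bound and HolR is active, so *qilR* is transcribed.
→ *qilR* is ON.
Diaminopimelate is absent, so HaxQ is active.
Fe²⁺ is absent, so NerK is inactive.
No repressor is bound and HaxQ is active, so *gixB* is transcribed.
→ *gixB* is ON.
5 of the 5 genes are transcribed.

5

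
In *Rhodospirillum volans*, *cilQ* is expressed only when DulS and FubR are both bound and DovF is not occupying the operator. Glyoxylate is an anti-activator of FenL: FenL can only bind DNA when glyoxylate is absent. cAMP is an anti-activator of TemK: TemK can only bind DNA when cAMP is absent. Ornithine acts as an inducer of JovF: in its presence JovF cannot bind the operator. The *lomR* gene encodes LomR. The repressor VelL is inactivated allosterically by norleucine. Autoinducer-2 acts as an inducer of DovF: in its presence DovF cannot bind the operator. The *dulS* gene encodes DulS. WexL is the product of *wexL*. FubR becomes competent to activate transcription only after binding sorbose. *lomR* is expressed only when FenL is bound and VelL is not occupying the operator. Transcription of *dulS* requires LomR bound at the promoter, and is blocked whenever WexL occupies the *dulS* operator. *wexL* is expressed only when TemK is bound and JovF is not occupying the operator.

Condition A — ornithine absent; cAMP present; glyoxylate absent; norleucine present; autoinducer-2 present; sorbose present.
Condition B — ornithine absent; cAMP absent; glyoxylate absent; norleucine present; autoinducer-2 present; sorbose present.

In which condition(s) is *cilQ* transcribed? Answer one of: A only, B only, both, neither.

both

Condition A:
Ornithine is absent, so JovF is active.
cAMP is present, so TemK is inactive.
With repressor JovF bound, *wexL* is not transcribed.
So WexL is not produced.
Glyoxylate is absent, so FenL is active.
Norleucine is present, so VelL is inactive.
No repressor is bound and FenL is active, so *lomR* is transcribed.
So LomR is produced and active.
No repressor is bound and LomR is active, so *dulS* is transcribed.
So DulS is produced and active.
Autoinducer-2 is present, so DovF is inactive.
Sorbose is present, so FubR is active.
No repressor is bound and DulS and FubR are active, so *cilQ* is transcribed.
→ *cilQ* is ON in A.
Condition B:
Ornithine is absent, so JovF is active.
cAMP is absent, so TemK is active.
With repressor JovF bound, *wexL* is not transcribed.
So WexL is not produced.
Glyoxylate is absent, so FenL is active.
Norleucine is present, so VelL is inactive.
No repressor is bound and FenL is active, so *lomR* is transcribed.
So LomR is produced and active.
No repressor is bound and LomR is active, so *dulS* is transcribed.
So DulS is produced and active.
Autoinducer-2 is present, so DovF is inactive.
Sorbose is present, so FubR is active.
No repressor is bound and DulS and FubR are active, so *cilQ* is transcribed.
→ *cilQ* is ON in B.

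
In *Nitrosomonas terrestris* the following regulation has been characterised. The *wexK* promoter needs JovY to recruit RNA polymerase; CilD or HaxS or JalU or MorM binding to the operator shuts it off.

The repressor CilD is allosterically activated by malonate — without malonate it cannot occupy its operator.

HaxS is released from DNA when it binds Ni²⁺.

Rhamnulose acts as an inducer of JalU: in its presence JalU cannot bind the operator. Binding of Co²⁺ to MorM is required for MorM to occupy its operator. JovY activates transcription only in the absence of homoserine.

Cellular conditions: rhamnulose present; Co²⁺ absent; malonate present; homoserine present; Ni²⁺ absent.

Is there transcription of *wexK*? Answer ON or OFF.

Homoserine is present, so JovY is inactive.
Malonate is present, so CilD is active.
Ni²⁺ is absent, so HaxS is active.
Rhamnulose is present, so JalU is inactive.
Co²⁺ is absent, so MorM is inactive.
With repressor CilD bound, *wexK* is not transcribed.

OFF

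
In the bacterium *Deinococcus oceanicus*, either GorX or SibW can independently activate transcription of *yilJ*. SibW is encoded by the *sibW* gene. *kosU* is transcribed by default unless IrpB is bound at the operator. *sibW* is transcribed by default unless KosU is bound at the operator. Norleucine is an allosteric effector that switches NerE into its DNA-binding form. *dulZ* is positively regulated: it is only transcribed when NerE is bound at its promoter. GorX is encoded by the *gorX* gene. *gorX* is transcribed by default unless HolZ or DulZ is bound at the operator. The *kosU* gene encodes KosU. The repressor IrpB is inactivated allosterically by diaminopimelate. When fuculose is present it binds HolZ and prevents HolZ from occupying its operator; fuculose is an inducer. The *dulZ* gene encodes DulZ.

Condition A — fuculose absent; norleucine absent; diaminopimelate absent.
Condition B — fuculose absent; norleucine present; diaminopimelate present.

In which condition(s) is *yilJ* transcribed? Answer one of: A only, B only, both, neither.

A only

Condition A:
Fuculose is absent, so HolZ is active.
Norleucine is absent, so NerE is inactive.
Required activator NerE is absent, so *dulZ* is not transcribed.
So DulZ is not produced.
With repressor HolZ bound, *gorX* is not transcribed.
So GorX is not produced.
Diaminopimelate is absent, so IrpB is active.
With repressor IrpB bound, *kosU* is not transcribed.
So KosU is not produced.
With no repressor bound, *sibW* is transcribed.
So SibW is produced and active.
Activator SibW is present, so *yilJ* is transcribed.
→ *yilJ* is ON in A.
Condition B:
Fuculose is absent, so HolZ is active.
Norleucine is present, so NerE is active.
No repressor is bound and NerE is active, so *dulZ* is transcribed.
So DulZ is produced and active.
With repressor HolZ bound, *gorX* is not transcribed.
So GorX is not produced.
Diaminopimelate is present, so IrpB is inactive.
With no repressor bound, *kosU* is transcribed.
So KosU is produced and active.
With repressor KosU bound, *sibW* is not transcribed.
So SibW is not produced.
No activator is available at the *yilJ* promoter, so *yilJ* is not transcribed.
→ *yilJ* is OFF in B.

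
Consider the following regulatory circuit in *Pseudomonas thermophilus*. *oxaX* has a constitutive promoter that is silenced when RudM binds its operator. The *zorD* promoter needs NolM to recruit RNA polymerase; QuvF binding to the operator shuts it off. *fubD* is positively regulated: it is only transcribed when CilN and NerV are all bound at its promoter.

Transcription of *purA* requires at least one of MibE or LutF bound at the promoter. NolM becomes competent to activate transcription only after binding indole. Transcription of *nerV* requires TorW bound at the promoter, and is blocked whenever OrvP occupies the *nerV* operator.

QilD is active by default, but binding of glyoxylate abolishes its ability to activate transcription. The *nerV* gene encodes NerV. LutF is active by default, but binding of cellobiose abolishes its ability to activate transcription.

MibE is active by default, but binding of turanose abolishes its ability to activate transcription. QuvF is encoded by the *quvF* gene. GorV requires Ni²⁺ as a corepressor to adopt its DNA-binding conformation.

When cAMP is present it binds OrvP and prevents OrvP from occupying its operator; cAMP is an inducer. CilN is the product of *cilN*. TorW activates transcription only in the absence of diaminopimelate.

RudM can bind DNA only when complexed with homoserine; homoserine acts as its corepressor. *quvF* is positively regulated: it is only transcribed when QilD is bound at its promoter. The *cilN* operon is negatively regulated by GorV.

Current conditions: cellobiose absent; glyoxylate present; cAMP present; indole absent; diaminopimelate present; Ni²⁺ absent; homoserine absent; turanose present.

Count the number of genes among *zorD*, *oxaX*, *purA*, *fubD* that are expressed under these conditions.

2

Glyoxylate is present, so QilD is inactive.
Required activator QilD is absent, so *quvF* is not transcribed.
So QuvF is not produced.
Indole is absent, so NolM is inactive.
Required activator NolM is absent, so *zorD* is not transcribed.
→ *zorD* is OFF.
Homoserine is absent, so RudM is inactive.
With no repressor bound, *oxaX* is transcribed.
→ *oxaX* is ON.
Turanose is present, so MibE is inactive.
Cellobiose is absent, so LutF is active.
Activator LutF is present, so *purA* is transcribed.
→ *purA* is ON.
Ni²⁺ is absent, so GorV is inactive.
With no repressor bound, *cilN* is transcribed.
So CilN is produced and active.
cAMP is present, so OrvP is inactive.
Diaminopimelate is present, so TorW is inactive.
Required activator TorW is absent, so *nerV* is not transcribed.
So NerV is not produced.
Required activator NerV is absent, so *fubD* is not transcribed.
→ *fubD* is OFF.
2 of the 4 genes are transcribed.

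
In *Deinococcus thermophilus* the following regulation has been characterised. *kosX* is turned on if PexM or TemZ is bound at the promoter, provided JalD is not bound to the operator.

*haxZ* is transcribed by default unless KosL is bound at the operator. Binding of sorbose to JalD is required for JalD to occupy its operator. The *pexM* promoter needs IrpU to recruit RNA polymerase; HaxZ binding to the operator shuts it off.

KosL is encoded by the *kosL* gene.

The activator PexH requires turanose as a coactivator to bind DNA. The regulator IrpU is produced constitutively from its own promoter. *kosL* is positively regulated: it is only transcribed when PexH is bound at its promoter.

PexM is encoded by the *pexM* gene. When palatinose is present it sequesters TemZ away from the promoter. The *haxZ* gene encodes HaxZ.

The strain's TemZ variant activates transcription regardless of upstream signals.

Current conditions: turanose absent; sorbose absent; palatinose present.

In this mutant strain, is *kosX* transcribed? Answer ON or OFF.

ON

IrpU is produced constitutively and is active.
Turanose is absent, so PexH is inactive.
Required activator PexH is absent, so *kosL* is not transcribed.
So KosL is not produced.
With no repressor bound, *haxZ* is transcribed.
So HaxZ is produced and active.
With repressor HaxZ bound, *pexM* is not transcribed.
So PexM is not produced.
Sorbose is absent, so JalD is inactive.
TemZ is constitutively active in this strain.
Activator TemZ is present, so *kosX* is transcribed.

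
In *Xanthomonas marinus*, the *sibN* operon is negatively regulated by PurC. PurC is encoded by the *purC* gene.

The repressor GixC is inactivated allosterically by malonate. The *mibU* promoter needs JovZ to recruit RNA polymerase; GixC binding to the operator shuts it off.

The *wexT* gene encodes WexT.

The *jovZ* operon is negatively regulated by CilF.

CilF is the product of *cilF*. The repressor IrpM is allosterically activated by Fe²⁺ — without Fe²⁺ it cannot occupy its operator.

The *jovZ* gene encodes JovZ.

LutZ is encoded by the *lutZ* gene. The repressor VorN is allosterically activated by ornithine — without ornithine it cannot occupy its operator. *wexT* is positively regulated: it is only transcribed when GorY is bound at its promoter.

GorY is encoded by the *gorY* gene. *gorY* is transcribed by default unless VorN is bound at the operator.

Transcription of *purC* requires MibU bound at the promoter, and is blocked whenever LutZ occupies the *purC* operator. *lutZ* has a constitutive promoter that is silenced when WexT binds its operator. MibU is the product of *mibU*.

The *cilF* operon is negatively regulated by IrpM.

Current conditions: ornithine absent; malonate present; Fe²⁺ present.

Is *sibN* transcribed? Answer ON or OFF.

Ornithine is absent, so VorN is inactive.
With no repressor bound, *gorY* is transcribed.
So GorY is produced and active.
No repressor is bound and GorY is active, so *wexT* is transcribed.
So WexT is produced and active.
With repressor WexT bound, *lutZ* is not transcribed.
So LutZ is not produced.
Malonate is present, so GixC is inactive.
Fe²⁺ is present, so IrpM is active.
With repressor IrpM bound, *cilF* is not transcribed.
So CilF is not produced.
With no repressor bound, *jovZ* is transcribed.
So JovZ is produced and active.
No repressor is bound and JovZ is active, so *mibU* is transcribed.
So MibU is produced and active.
No repressor is bound and MibU is active, so *purC* is transcribed.
So PurC is produced and active.
With repressor PurC bound, *sibN* is not transcribed.

OFF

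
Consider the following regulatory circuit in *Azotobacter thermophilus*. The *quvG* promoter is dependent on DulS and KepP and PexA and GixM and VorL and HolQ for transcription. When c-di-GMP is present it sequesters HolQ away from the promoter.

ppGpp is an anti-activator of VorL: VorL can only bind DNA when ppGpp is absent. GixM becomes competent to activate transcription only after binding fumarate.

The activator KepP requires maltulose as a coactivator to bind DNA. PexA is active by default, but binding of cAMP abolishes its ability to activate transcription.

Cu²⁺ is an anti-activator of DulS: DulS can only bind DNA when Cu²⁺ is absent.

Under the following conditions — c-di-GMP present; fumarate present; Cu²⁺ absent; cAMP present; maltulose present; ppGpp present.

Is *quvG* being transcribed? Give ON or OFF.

OFF

Cu²⁺ is absent, so DulS is active.
Maltulose is present, so KepP is active.
cAMP is present, so PexA is inactive.
Fumarate is present, so GixM is active.
ppGpp is present, so VorL is inactive.
c-di-GMP is present, so HolQ is inactive.
Required activator PexA is absent, so *quvG* is not transcribed.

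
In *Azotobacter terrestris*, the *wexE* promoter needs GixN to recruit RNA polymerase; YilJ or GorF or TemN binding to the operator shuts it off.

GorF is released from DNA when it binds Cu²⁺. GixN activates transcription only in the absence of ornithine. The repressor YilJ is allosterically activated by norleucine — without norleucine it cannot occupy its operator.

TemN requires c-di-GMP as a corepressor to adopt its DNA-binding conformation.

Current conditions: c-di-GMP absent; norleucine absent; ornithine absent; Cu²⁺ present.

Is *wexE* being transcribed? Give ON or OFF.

ON

Ornithine is absent, so GixN is active.
Norleucine is absent, so YilJ is inactive.
Cu²⁺ is present, so GorF is inactive.
c-di-GMP is absent, so TemN is inactive.
No repressor is bound and GixN is active, so *wexE* is transcribed.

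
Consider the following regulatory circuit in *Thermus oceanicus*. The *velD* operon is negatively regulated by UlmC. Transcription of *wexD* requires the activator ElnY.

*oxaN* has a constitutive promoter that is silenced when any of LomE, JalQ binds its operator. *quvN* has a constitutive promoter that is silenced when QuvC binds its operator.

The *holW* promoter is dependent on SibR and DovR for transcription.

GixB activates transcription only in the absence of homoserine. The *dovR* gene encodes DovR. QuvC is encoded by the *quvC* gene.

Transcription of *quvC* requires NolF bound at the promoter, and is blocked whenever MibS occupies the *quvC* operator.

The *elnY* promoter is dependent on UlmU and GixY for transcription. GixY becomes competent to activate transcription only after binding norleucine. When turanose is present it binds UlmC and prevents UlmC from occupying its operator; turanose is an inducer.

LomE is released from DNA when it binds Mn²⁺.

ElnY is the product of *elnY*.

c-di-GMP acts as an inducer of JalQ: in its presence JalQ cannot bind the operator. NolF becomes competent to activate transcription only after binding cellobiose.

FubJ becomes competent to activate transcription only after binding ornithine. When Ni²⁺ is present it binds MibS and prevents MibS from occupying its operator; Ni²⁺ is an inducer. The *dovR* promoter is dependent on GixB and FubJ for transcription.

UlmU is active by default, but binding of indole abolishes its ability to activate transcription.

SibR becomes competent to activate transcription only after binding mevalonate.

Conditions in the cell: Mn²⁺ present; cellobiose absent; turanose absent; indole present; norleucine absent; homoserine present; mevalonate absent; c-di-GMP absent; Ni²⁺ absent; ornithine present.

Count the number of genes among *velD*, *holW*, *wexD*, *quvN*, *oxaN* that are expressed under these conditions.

1

Turanose is absent, so UlmC is active.
With repressor UlmC bound, *velD* is not transcribed.
→ *velD* is OFF.
Mevalonate is absent, so SibR is inactive.
Homoserine is present, so GixB is inactive.
Ornithine is present, so FubJ is active.
Required activator GixB is absent, so *dovR* is not transcribed.
So DovR is not produced.
Required activator SibR is absent, so *holW* is not transcribed.
→ *holW* is OFF.
Indole is present, so UlmU is inactive.
Norleucine is absent, so GixY is inactive.
Required activator UlmU is absent, so *elnY* is not transcribed.
So ElnY is not produced.
Required activator ElnY is absent, so *wexD* is not transcribed.
→ *wexD* is OFF.
Cellobiose is absent, so NolF is inactive.
Ni²⁺ is absent, so MibS is active.
With repressor MibS bound, *quvC* is not transcribed.
So QuvC is not produced.
With no repressor bound, *quvN* is transcribed.
→ *quvN* is ON.
Mn²⁺ is present, so LomE is inactive.
c-di-GMP is absent, so JalQ is active.
With repressor JalQ bound, *oxaN* is not transcribed.
→ *oxaN* is OFF.
1 of the 5 genes is transcribed.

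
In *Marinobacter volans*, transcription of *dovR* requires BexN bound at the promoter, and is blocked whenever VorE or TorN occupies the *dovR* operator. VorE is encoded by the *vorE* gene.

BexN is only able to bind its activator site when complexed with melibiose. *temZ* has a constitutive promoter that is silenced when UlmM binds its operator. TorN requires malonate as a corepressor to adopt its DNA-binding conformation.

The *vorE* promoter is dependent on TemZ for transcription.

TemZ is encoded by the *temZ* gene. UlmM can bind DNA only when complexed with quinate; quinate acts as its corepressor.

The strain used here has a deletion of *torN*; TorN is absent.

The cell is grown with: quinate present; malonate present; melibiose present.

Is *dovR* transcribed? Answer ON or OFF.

ON

Quinate is present, so UlmM is active.
With repressor UlmM bound, *temZ* is not transcribed.
So TemZ is not produced.
Required activator TemZ is absent, so *vorE* is not transcribed.
So VorE is not produced.
Melibiose is present, so BexN is active.
TorN is non-functional in this strain, so it has no effect.
No repressor is bound and BexN is active, so *dovR* is transcribed.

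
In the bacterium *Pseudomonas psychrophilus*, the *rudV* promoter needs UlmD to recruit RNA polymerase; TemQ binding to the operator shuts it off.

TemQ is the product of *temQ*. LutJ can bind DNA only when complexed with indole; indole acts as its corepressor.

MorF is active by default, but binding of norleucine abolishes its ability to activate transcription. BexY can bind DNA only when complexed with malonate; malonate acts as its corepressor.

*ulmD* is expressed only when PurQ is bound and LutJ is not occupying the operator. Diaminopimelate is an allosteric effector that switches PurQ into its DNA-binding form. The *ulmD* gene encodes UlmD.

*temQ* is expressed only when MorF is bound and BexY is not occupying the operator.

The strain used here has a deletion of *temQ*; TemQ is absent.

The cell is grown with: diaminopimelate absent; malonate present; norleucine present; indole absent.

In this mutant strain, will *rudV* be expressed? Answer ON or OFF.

Diaminopimelate is absent, so PurQ is inactive.
Indole is absent, so LutJ is inactive.
Required activator PurQ is absent, so *ulmD* is not transcribed.
So UlmD is not produced.
TemQ is non-functional in this strain, so it has no effect.
Required activator UlmD is absent, so *rudV* is not transcribed.

OFF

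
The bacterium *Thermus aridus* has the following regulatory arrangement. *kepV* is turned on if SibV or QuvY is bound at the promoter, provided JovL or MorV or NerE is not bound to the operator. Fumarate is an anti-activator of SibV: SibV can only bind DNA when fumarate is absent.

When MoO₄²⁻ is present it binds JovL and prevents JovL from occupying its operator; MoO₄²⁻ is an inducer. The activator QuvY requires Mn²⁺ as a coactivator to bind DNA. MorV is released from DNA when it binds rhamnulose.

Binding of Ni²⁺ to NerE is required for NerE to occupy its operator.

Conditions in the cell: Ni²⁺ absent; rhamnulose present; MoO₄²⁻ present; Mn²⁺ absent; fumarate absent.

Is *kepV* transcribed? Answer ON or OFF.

ON

Fumarate is absent, so SibV is active.
Mn²⁺ is absent, so QuvY is inactive.
MoO₄²⁻ is present, so JovL is inactive.
Rhamnulose is present, so MorV is inactive.
Ni²⁺ is absent, so NerE is inactive.
Activator SibV is present, so *kepV* is transcribed.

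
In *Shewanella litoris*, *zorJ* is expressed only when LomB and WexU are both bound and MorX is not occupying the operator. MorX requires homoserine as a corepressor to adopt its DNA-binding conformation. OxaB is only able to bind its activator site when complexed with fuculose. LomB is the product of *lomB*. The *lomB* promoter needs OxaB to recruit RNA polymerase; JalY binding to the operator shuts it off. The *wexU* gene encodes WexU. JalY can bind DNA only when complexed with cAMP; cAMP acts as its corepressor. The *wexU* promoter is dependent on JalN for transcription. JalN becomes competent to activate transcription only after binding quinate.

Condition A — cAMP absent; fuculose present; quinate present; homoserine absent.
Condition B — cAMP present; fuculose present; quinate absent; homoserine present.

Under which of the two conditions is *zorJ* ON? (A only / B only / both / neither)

Condition A:
cAMP is absent, so JalY is inactive.
Fuculose is present, so OxaB is active.
No repressor is bound and OxaB is active, so *lomB* is transcribed.
So LomB is produced and active.
Quinate is present, so JalN is active.
No repressor is bound and JalN is active, so *wexU* is transcribed.
So WexU is produced and active.
Homoserine is absent, so MorX is inactive.
No repressor is bound and LomB and WexU are active, so *zorJ* is transcribed.
→ *zorJ* is ON in A.
Condition B:
cAMP is present, so JalY is active.
Fuculose is present, so OxaB is active.
With repressor JalY bound, *lomB* is not transcribed.
So LomB is not produced.
Quinate is absent, so JalN is inactive.
Required activator JalN is absent, so *wexU* is not transcribed.
So WexU is not produced.
Homoserine is present, so MorX is active.
With repressor MorX bound, *zorJ* is not transcribed.
→ *zorJ* is OFF in B.

A only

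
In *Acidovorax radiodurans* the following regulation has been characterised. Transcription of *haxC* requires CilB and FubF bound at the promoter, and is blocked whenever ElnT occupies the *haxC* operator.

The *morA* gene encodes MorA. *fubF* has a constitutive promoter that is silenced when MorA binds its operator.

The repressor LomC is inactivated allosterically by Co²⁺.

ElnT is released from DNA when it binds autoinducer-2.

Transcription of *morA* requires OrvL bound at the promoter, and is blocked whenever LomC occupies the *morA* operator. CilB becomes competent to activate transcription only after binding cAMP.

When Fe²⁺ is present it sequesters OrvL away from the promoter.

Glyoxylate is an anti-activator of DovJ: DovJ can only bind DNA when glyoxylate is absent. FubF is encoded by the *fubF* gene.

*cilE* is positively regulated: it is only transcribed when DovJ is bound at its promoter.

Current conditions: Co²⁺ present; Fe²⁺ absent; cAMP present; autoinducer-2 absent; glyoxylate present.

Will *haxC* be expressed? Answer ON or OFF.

Autoinducer-2 is absent, so ElnT is active.
cAMP is present, so CilB is active.
Fe²⁺ is absent, so OrvL is active.
Co²⁺ is present, so LomC is inactive.
No repressor is bound and OrvL is active, so *morA* is transcribed.
So MorA is produced and active.
With repressor MorA bound, *fubF* is not transcribed.
So FubF is not produced.
With repressor ElnT bound, *haxC* is not transcribed.

OFF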